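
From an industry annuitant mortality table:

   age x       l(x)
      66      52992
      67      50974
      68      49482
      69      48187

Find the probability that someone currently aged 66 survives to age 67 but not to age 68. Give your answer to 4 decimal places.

This is the probability of reaching 67 but not 68, conditional on being alive at 66: (l(67) − l(68)) / l(66).
= (50974 − 49482) / 52992 = 1492 / 52992 = 0.028155.

0.0282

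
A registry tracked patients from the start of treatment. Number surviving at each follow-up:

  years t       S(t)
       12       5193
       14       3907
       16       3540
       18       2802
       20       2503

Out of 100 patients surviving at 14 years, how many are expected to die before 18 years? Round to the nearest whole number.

28

The relevant probability is 1 − 2802/3907 = 0.282826.
Expected number = 100 × 0.282826 = 28.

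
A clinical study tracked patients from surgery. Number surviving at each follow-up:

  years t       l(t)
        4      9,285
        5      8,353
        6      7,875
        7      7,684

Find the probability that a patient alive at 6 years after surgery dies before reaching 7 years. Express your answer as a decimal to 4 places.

0.0243

P(die before 7 | alive at 6) = 1 − l(7)/l(6) = 1 − 7,684/7,875 = (191)/7,875 = 0.024254.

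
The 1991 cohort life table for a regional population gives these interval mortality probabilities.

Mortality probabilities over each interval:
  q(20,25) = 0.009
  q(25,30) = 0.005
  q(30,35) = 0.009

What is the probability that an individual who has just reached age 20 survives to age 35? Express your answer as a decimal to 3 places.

The overall survival probability is (1 − 0.009) × (1 − 0.005) × (1 − 0.009).
= 0.991 × 0.995 × 0.991 = 0.977171.

0.977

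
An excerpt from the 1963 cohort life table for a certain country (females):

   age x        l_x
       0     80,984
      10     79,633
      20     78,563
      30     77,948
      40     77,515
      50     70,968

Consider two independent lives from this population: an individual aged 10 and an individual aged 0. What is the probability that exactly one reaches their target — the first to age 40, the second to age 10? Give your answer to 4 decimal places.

0.0424

p₁ = l_40/l_10 = 77,515/79,633 = 0.973403; p₂ = l_10/l_0 = 79,633/80,984 = 0.983318.
P(exactly one) = p₁(1−p₂) + (1−p₁)p₂ = 0.016238 + 0.026153 = 0.042392.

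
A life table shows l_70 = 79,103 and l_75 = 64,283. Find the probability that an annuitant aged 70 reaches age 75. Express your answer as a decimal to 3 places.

The conditional survival probability is l_75/l_70 = 64,283/79,103 = 0.812649.

0.813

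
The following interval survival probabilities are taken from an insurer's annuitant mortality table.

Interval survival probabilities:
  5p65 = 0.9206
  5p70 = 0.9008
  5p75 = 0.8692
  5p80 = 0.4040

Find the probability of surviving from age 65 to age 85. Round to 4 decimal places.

Chaining the interval survival probabilities: 0.9206 × 0.9008 × 0.8692 × 0.4040.
= 0.291206.

0.2912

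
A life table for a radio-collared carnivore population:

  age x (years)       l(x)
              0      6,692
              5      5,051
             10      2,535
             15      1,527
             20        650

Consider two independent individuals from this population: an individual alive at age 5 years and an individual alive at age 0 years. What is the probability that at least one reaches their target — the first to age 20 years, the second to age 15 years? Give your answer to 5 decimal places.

p₁ = l(20)/l(5) = 650/5,051 = 0.128687; p₂ = l(15)/l(0) = 1,527/6,692 = 0.228183.
P(at least one) = 1 − (1−p₁)(1−p₂) = 1 − 0.871313 × 0.771817 = 0.327506.

0.32751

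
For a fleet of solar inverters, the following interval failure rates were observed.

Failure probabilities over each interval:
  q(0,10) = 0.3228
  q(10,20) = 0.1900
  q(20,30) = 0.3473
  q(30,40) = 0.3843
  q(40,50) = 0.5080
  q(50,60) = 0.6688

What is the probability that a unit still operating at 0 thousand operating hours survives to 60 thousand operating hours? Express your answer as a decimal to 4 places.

0.0359

Chaining the interval survival probabilities: (1 − 0.3228) × (1 − 0.1900) × (1 − 0.3473) × (1 − 0.3843) × (1 − 0.5080) × (1 − 0.6688).
= 0.6772 × 0.8100 × 0.6527 × 0.6157 × 0.4920 × 0.3312 = 0.035920.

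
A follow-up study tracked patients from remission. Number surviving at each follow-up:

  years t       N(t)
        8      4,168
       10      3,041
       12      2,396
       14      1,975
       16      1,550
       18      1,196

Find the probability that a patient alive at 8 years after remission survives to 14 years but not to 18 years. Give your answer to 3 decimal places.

This is the probability of reaching 14 but not 18, conditional on being alive at 8: (N(14) − N(18)) / N(8).
= (1,975 − 1,196) / 4,168 = 779 / 4,168 = 0.186900.

0.187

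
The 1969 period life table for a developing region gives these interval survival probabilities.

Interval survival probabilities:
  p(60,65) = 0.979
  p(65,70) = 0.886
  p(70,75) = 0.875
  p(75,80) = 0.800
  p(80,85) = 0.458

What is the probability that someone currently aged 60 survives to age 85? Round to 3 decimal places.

0.278

Chaining the interval survival probabilities: 0.979 × 0.886 × 0.875 × 0.800 × 0.458.
= 0.278087.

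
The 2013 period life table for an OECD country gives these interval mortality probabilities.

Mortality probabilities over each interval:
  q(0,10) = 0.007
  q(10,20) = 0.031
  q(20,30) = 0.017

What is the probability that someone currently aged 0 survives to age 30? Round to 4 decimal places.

Survival from 0 to 30 is the product of surviving each interval: (1 − 0.007) × (1 − 0.031) × (1 − 0.017).
= 0.993 × 0.969 × 0.983 = 0.945859.

0.9459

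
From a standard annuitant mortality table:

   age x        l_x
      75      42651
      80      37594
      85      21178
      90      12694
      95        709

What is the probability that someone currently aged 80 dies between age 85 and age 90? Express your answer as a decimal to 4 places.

We want 5|5q80 = (l_85 − l_90)/l_80.
This is the probability of reaching 85 but not 90, conditional on being alive at 80: (l_85 − l_90) / l_80.
= (21178 − 12694) / 37594 = 8484 / 37594 = 0.225674.

0.2257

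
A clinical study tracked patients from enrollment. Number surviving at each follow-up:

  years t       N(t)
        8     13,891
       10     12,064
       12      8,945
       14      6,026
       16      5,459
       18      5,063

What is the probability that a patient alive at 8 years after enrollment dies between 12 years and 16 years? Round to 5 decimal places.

0.25095

This is the probability of reaching 12 but not 16, conditional on being alive at 8: (N(12) − N(16)) / N(8).
= (8,945 − 5,459) / 13,891 = 3,486 / 13,891 = 0.250954.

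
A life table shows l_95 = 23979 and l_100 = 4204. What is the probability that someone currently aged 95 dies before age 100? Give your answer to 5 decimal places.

P(die before 100 | alive at 95) = 1 − l_100/l_95 = 1 − 4204/23979 = (19775)/23979 = 0.824680.

0.82468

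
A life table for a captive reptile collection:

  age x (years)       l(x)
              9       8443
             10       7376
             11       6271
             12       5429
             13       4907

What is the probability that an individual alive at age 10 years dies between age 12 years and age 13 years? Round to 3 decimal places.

0.071

This is the probability of reaching 12 but not 13, conditional on being alive at 10: (l(12) − l(13)) / l(10).
= (5429 − 4907) / 7376 = 522 / 7376 = 0.070770.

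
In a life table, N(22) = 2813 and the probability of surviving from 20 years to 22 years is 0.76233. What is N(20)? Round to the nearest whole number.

3690

N(20) = N(22) / p = 2813 / 0.76233 = 3690.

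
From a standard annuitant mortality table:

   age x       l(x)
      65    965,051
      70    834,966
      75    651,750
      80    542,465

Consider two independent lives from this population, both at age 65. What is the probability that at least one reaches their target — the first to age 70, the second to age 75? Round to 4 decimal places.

p₁ = l(70)/l(65) = 834,966/965,051 = 0.865204; p₂ = l(75)/l(65) = 651,750/965,051 = 0.675353.
P(at least one) = 1 − (1−p₁)(1−p₂) = 1 − 0.134796 × 0.324647 = 0.956239.

0.9562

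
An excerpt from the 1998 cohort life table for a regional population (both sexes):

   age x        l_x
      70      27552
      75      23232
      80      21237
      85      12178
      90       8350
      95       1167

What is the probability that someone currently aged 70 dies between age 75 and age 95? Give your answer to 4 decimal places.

0.8008

We want 5|20q70 = (l_75 − l_95)/l_70.
This is the probability of reaching 75 but not 95, conditional on being alive at 70: (l_75 − l_95) / l_70.
= (23232 − 1167) / 27552 = 22065 / 27552 = 0.800849.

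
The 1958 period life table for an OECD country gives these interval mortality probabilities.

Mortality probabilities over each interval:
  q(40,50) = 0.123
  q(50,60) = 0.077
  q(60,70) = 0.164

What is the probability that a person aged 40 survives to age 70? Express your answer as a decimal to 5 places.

P(survive 40→70) = (1 − 0.123) × (1 − 0.077) × (1 − 0.164).
= 0.877 × 0.923 × 0.836 = 0.676718.

0.67672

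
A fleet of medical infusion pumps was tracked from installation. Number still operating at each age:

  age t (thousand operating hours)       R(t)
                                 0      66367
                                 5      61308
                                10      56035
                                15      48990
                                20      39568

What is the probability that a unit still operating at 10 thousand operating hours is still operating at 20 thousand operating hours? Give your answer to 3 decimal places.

The conditional survival probability is R(20)/R(10) = 39568/56035 = 0.706130.

0.706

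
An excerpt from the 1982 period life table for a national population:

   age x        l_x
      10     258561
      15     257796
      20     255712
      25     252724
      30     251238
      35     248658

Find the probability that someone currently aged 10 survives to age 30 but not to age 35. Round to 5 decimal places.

This is the probability of reaching 30 but not 35, conditional on being alive at 10: (l_30 − l_35) / l_10.
= (251238 − 248658) / 258561 = 2580 / 258561 = 0.009978.

0.00998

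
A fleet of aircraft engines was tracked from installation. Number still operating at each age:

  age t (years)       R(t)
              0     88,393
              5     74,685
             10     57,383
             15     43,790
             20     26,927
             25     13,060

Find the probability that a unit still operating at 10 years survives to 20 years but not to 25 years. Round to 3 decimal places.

0.242

This is the probability of reaching 20 but not 25, conditional on being operational at 10: (R(20) − R(25)) / R(10).
= (26,927 − 13,060) / 57,383 = 13,867 / 57,383 = 0.241657.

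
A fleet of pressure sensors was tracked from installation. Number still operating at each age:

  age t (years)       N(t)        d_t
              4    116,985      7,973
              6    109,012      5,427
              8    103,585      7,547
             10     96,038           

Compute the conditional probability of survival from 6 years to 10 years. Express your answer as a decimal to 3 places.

The conditional survival probability is N(10)/N(6) = 96,038/109,012 = 0.880986.

0.881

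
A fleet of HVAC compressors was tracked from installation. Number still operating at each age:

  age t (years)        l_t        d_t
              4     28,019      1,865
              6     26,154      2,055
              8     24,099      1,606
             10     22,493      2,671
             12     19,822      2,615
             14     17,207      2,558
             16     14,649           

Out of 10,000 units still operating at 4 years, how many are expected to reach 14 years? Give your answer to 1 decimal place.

6141.2

The relevant probability is 17,207/28,019 = 0.614119.
Expected number = 10,000 × 0.614119 = 6141.2.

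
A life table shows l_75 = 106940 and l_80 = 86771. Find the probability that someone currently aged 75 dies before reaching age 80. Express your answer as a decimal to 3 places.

0.189

P(die before 80 | alive at 75) = 1 − l_80/l_75 = 1 − 86771/106940 = (20169)/106940 = 0.188601.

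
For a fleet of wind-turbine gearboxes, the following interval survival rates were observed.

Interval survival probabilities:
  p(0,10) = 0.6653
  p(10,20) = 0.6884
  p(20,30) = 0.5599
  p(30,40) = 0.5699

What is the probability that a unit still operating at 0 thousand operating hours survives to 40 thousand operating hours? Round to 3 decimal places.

0.146

Survival from 0 to 40 is the product of surviving each interval: 0.6653 × 0.6884 × 0.5599 × 0.5699.
= 0.146139.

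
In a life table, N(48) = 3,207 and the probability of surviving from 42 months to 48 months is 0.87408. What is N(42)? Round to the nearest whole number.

N(42) = N(48) / p = 3,207 / 0.87408 = 3669.

3669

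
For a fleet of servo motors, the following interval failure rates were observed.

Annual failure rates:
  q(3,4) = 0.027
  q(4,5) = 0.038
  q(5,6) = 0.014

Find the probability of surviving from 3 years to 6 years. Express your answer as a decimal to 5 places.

0.92292

The overall survival probability is (1 − 0.027) × (1 − 0.038) × (1 − 0.014).
= 0.973 × 0.962 × 0.986 = 0.922922.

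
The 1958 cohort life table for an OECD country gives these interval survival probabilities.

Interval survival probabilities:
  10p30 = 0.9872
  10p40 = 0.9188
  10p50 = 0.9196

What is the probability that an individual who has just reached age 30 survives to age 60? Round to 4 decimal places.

0.8341

Survival from 30 to 60 is the product of surviving each interval: 0.9872 × 0.9188 × 0.9196.
= 0.834113.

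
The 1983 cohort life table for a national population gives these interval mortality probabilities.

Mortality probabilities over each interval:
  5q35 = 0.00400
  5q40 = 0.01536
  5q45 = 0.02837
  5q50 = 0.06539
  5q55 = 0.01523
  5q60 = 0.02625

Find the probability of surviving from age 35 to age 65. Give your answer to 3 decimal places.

0.854

The overall survival probability is (1 − 0.00400) × (1 − 0.01536) × (1 − 0.02837) × (1 − 0.06539) × (1 − 0.01523) × (1 − 0.02625).
= 0.99600 × 0.98464 × 0.97163 × 0.93461 × 0.98477 × 0.97375 = 0.853985.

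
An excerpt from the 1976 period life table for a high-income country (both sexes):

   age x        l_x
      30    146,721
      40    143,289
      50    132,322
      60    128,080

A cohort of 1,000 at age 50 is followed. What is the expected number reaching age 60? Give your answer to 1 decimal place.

The relevant probability is 128,080/132,322 = 0.967942.
Expected number = 1,000 × 0.967942 = 967.9.

967.9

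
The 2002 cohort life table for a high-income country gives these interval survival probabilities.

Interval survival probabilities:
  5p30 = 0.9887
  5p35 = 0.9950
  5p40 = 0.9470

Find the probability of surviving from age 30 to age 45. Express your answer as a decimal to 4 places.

0.9316

Survival from 30 to 45 is the product of surviving each interval: 0.9887 × 0.9950 × 0.9470.
= 0.931617.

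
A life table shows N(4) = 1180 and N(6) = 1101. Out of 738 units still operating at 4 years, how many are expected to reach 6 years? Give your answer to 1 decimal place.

The relevant probability is 1101/1180 = 0.933051.
Expected number = 738 × 0.933051 = 688.6.

688.6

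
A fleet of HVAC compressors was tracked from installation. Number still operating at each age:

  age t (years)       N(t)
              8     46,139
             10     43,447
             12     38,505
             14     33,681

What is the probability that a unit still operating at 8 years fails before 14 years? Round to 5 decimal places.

P(fail before 14 | operational at 8) = 1 − N(14)/N(8) = 1 − 33,681/46,139 = (12,458)/46,139 = 0.270010.

0.27001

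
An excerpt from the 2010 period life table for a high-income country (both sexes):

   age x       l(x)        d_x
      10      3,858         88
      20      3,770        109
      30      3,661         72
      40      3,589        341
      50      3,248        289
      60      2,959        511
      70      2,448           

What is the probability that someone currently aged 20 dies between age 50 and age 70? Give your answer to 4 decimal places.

0.2122

This is the probability of reaching 50 but not 70, conditional on being alive at 20: (l(50) − l(70)) / l(20).
= (3,248 − 2,448) / 3,770 = 800 / 3,770 = 0.212202.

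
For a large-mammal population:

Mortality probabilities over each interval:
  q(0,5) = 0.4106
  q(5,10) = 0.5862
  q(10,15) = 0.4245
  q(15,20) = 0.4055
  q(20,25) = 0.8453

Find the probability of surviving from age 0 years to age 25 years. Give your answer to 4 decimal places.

0.0129

The overall survival probability is (1 − 0.4106) × (1 − 0.5862) × (1 − 0.4245) × (1 − 0.4055) × (1 − 0.8453).
= 0.5894 × 0.4138 × 0.5755 × 0.5945 × 0.1547 = 0.012909.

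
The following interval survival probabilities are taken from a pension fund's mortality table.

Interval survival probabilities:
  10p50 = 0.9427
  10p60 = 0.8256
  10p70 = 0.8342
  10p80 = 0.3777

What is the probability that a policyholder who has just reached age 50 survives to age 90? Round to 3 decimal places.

0.245

The overall survival probability is 0.9427 × 0.8256 × 0.8342 × 0.3777.
= 0.245223.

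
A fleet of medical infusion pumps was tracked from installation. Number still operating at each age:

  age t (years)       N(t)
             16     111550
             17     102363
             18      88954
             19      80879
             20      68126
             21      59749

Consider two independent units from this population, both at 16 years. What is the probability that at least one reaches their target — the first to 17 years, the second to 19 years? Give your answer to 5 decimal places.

p₁ = N(17)/N(16) = 102363/111550 = 0.917642; p₂ = N(19)/N(16) = 80879/111550 = 0.725047.
P(at least one) = 1 − (1−p₁)(1−p₂) = 1 − 0.082358 × 0.274953 = 0.977355.

0.97736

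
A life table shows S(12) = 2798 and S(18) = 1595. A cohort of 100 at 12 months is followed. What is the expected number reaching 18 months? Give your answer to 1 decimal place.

The relevant probability is 1595/2798 = 0.570050.
Expected number = 100 × 0.570050 = 57.0.

57.0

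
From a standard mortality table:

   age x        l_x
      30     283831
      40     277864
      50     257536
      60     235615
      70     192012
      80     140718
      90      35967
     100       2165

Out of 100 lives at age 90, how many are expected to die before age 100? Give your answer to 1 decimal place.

The relevant probability is 1 − 2165/35967 = 0.939806.
Expected number = 100 × 0.939806 = 94.0.

94.0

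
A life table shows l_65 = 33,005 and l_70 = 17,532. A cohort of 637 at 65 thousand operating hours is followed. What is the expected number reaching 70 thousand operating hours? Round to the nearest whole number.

The relevant probability is 17,532/33,005 = 0.531192.
Expected number = 637 × 0.531192 = 338.

338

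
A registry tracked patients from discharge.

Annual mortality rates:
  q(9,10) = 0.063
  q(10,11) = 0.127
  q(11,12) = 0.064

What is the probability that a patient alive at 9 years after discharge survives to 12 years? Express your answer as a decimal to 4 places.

P(survive 9→12) = (1 − 0.063) × (1 − 0.127) × (1 − 0.064).
= 0.937 × 0.873 × 0.936 = 0.765649.

0.7656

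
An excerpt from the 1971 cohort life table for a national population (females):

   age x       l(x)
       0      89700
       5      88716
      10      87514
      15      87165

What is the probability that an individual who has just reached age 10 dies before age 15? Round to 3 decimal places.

P(die before 15 | alive at 10) = 1 − l(15)/l(10) = 1 − 87165/87514 = (349)/87514 = 0.003988.

0.004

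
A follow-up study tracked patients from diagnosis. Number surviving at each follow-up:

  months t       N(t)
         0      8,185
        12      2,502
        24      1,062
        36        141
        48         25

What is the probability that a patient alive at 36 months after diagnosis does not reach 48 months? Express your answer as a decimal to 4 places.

0.8227

P(die before 48 | alive at 36) = 1 − N(48)/N(36) = 1 − 25/141 = (116)/141 = 0.822695.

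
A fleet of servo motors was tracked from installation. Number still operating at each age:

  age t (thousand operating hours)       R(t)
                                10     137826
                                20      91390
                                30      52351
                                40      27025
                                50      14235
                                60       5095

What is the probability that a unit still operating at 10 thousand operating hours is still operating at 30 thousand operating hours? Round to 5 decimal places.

0.37983

The conditional survival probability is R(30)/R(10) = 52351/137826 = 0.379834.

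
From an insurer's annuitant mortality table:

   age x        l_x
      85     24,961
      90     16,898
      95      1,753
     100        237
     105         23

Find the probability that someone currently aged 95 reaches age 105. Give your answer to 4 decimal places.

0.0131

We want 10p95 = l_105/l_95.
The conditional survival probability is l_105/l_95 = 23/1,753 = 0.013120.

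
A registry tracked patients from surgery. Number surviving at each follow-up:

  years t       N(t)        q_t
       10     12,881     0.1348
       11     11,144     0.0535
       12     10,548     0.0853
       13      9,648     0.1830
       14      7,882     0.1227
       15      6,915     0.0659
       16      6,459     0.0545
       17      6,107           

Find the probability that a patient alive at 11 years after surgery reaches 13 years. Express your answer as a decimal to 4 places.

The conditional survival probability is N(13)/N(11) = 9,648/11,144 = 0.865757.

0.8658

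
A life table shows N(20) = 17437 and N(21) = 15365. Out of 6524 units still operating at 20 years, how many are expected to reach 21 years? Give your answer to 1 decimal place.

The relevant probability is 15365/17437 = 0.881172.
Expected number = 6524 × 0.881172 = 5748.8.

5748.8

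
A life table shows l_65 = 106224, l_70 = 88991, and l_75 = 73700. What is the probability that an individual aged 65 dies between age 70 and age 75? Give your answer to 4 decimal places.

We want 5|5q65 = (l_70 − l_75)/l_65.
This is the probability of reaching 70 but not 75, conditional on being alive at 65: (l_70 − l_75) / l_65.
= (88991 − 73700) / 106224 = 15291 / 106224 = 0.143951.

0.1440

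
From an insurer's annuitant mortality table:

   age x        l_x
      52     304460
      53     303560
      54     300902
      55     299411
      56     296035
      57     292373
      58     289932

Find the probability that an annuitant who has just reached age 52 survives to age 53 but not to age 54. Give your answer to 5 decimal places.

We want 1|1q52 = (l_53 − l_54)/l_52.
This is the probability of reaching 53 but not 54, conditional on being alive at 52: (l_53 − l_54) / l_52.
= (303560 − 300902) / 304460 = 2658 / 304460 = 0.008730.

0.00873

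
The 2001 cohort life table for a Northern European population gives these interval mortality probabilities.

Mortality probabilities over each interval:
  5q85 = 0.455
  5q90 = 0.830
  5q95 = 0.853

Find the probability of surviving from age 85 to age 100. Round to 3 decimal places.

0.014

Chaining the interval survival probabilities: (1 − 0.455) × (1 − 0.830) × (1 − 0.853).
= 0.545 × 0.170 × 0.147 = 0.013620.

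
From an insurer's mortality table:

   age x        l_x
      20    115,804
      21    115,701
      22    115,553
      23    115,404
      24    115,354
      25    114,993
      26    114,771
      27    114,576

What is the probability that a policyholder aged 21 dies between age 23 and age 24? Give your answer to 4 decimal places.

0.0004

We want 2|1q21 = (l_23 − l_24)/l_21.
This is the probability of reaching 23 but not 24, conditional on being alive at 21: (l_23 − l_24) / l_21.
= (115,404 − 115,354) / 115,701 = 50 / 115,701 = 0.000432.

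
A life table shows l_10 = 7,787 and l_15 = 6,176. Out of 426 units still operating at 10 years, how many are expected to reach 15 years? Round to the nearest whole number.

The relevant probability is 6,176/7,787 = 0.793117.
Expected number = 426 × 0.793117 = 338.

338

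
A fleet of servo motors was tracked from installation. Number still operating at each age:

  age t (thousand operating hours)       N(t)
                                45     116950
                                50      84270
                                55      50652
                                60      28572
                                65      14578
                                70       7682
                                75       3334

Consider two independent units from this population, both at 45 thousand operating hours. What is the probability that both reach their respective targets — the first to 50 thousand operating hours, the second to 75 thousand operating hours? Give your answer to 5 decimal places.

0.02054

p₁ = N(50)/N(45) = 84270/116950 = 0.720564; p₂ = N(75)/N(45) = 3334/116950 = 0.028508.
P(both) = p₁ × p₂ = 0.720564 × 0.028508 = 0.020542.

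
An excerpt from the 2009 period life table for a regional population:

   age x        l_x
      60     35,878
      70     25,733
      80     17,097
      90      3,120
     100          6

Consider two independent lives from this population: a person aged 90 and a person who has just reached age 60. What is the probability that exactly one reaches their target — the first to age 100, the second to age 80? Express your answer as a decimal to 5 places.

0.47662

p₁ = l_100/l_90 = 6/3,120 = 0.001923; p₂ = l_80/l_60 = 17,097/35,878 = 0.476532.
P(exactly one) = p₁(1−p₂) + (1−p₁)p₂ = 0.001007 + 0.475616 = 0.476622.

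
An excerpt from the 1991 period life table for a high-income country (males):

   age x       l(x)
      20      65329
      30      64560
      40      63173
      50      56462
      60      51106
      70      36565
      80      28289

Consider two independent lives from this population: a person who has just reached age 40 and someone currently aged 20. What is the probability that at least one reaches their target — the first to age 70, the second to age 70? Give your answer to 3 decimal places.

0.815

p₁ = l(70)/l(40) = 36565/63173 = 0.578807; p₂ = l(70)/l(20) = 36565/65329 = 0.559705.
P(at least one) = 1 − (1−p₁)(1−p₂) = 1 − 0.421193 × 0.440295 = 0.814551.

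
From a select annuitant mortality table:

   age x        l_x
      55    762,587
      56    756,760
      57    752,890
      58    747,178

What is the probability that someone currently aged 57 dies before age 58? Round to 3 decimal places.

0.008

P(die before 58 | alive at 57) = 1 − l_58/l_57 = 1 − 747,178/752,890 = (5,712)/752,890 = 0.007587.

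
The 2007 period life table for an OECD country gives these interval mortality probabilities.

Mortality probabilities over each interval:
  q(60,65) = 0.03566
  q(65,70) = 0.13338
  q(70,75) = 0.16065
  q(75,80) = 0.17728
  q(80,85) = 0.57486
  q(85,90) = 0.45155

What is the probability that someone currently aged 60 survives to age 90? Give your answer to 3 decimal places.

0.135

The overall survival probability is (1 − 0.03566) × (1 − 0.13338) × (1 − 0.16065) × (1 − 0.17728) × (1 − 0.57486) × (1 − 0.45155).
= 0.96434 × 0.86662 × 0.83935 × 0.82272 × 0.42514 × 0.54845 = 0.134562.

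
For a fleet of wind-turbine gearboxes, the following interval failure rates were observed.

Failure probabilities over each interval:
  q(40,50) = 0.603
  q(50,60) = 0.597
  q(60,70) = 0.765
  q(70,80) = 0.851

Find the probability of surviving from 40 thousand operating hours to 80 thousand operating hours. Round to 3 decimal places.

0.006

The overall survival probability is (1 − 0.603) × (1 − 0.597) × (1 − 0.765) × (1 − 0.851).
= 0.397 × 0.403 × 0.235 × 0.149 = 0.005602.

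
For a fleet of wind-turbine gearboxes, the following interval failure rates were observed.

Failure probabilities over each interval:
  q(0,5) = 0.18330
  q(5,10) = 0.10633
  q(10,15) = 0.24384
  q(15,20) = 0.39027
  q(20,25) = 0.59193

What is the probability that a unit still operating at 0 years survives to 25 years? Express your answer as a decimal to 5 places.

Survival from 0 to 25 is the product of surviving each interval: (1 − 0.18330) × (1 − 0.10633) × (1 − 0.24384) × (1 − 0.39027) × (1 − 0.59193).
= 0.81670 × 0.89367 × 0.75616 × 0.60973 × 0.40807 = 0.137317.

0.13732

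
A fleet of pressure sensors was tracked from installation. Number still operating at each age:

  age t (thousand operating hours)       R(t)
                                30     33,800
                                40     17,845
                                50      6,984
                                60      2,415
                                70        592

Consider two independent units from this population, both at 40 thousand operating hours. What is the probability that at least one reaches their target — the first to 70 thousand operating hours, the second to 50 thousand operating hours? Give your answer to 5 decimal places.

0.41156

p₁ = R(70)/R(40) = 592/17,845 = 0.033175; p₂ = R(50)/R(40) = 6,984/17,845 = 0.391370.
P(at least one) = 1 − (1−p₁)(1−p₂) = 1 − 0.966825 × 0.608630 = 0.411561.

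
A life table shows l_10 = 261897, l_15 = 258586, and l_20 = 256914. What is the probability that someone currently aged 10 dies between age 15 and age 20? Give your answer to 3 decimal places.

We want 5|5q10 = (l_15 − l_20)/l_10.
This is the probability of reaching 15 but not 20, conditional on being alive at 10: (l_15 − l_20) / l_10.
= (258586 − 256914) / 261897 = 1672 / 261897 = 0.006384.

0.006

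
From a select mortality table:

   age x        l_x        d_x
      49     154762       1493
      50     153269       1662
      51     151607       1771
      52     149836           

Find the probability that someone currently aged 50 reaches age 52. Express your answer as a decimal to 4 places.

0.9776

We want 2p50 = l_52/l_50.
The conditional survival probability is l_52/l_50 = 149836/153269 = 0.977601.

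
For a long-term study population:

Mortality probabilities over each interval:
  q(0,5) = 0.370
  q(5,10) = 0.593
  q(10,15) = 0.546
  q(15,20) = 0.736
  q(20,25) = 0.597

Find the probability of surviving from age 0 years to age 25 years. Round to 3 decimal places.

Survival from 0 to 25 is the product of surviving each interval: (1 − 0.370) × (1 − 0.593) × (1 − 0.546) × (1 − 0.736) × (1 − 0.597).
= 0.630 × 0.407 × 0.454 × 0.264 × 0.403 = 0.012385.

0.012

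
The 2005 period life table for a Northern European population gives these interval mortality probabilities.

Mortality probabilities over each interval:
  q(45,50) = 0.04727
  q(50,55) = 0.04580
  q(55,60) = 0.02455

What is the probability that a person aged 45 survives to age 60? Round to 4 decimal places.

0.8868

Chaining the interval survival probabilities: (1 − 0.04727) × (1 − 0.04580) × (1 − 0.02455).
= 0.95273 × 0.95420 × 0.97545 = 0.886777.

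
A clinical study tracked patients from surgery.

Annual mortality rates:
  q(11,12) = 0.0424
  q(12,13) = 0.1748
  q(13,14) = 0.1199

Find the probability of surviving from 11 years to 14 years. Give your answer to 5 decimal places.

0.69547

Chaining the interval survival probabilities: (1 − 0.0424) × (1 − 0.1748) × (1 − 0.1199).
= 0.9576 × 0.8252 × 0.8801 = 0.695465.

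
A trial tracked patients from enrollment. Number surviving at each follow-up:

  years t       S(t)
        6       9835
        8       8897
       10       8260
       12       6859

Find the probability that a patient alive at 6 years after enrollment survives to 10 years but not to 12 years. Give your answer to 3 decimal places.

0.142

This is the probability of reaching 10 but not 12, conditional on being alive at 6: (S(10) − S(12)) / S(6).
= (8260 − 6859) / 9835 = 1401 / 9835 = 0.142450.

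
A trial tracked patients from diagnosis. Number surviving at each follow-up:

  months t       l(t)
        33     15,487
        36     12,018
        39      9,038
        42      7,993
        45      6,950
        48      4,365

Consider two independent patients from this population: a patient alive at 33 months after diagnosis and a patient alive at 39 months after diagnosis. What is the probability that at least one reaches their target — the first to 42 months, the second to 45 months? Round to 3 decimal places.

0.888

p₁ = l(42)/l(33) = 7,993/15,487 = 0.516110; p₂ = l(45)/l(39) = 6,950/9,038 = 0.768975.
P(at least one) = 1 − (1−p₁)(1−p₂) = 1 − 0.483890 × 0.231025 = 0.888209.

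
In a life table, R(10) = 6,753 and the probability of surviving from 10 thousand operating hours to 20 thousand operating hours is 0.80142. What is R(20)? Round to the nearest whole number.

5412

R(20) = R(10) × p = 6,753 × 0.80142 = 5412.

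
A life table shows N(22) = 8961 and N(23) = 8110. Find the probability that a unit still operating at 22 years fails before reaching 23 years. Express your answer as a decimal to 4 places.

0.0950

P(fail before 23 | operational at 22) = 1 − N(23)/N(22) = 1 − 8110/8961 = (851)/8961 = 0.094967.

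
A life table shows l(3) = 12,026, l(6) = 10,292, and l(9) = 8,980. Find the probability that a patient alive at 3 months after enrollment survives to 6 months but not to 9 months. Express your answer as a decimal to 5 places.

0.10910

This is the probability of reaching 6 but not 9, conditional on being alive at 3: (l(6) − l(9)) / l(3).
= (10,292 − 8,980) / 12,026 = 1,312 / 12,026 = 0.109097.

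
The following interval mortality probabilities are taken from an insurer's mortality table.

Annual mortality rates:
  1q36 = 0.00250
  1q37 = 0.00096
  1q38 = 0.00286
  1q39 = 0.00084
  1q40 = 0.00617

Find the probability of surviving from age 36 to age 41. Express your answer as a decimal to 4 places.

0.9867

The overall survival probability is (1 − 0.00250) × (1 − 0.00096) × (1 − 0.00286) × (1 − 0.00084) × (1 − 0.00617).
= 0.99750 × 0.99904 × 0.99714 × 0.99916 × 0.99383 = 0.986732.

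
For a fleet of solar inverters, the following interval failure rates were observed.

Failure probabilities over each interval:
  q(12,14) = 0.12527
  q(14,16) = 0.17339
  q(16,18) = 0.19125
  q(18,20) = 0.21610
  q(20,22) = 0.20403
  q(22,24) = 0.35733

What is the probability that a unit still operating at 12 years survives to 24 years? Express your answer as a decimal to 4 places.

0.2345

Survival from 12 to 24 is the product of surviving each interval: (1 − 0.12527) × (1 − 0.17339) × (1 − 0.19125) × (1 − 0.21610) × (1 − 0.20403) × (1 − 0.35733).
= 0.87473 × 0.82661 × 0.80875 × 0.78390 × 0.79597 × 0.64267 = 0.234495.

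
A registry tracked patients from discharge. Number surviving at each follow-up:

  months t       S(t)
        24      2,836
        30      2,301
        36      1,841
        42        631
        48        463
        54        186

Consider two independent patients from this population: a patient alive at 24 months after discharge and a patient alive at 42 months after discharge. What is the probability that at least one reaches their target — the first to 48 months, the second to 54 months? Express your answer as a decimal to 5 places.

p₁ = S(48)/S(24) = 463/2,836 = 0.163258; p₂ = S(54)/S(42) = 186/631 = 0.294770.
P(at least one) = 1 − (1−p₁)(1−p₂) = 1 − 0.836742 × 0.705230 = 0.409904.

0.40990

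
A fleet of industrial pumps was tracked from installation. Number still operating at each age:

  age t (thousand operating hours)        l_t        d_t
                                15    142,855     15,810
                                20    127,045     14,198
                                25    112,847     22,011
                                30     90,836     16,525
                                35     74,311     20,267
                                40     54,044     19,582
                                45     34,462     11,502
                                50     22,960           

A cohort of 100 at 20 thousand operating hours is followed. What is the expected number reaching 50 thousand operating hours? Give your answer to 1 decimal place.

18.1

The relevant probability is 22,960/127,045 = 0.180723.
Expected number = 100 × 0.180723 = 18.1.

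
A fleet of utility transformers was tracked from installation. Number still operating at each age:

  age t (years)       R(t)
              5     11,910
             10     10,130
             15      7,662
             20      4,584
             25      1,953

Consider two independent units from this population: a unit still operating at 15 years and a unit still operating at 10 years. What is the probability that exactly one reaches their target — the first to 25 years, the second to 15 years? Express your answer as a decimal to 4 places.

p₁ = R(25)/R(15) = 1,953/7,662 = 0.254894; p₂ = R(15)/R(10) = 7,662/10,130 = 0.756367.
P(exactly one) = p₁(1−p₂) + (1−p₁)p₂ = 0.062101 + 0.563574 = 0.625674.

0.6257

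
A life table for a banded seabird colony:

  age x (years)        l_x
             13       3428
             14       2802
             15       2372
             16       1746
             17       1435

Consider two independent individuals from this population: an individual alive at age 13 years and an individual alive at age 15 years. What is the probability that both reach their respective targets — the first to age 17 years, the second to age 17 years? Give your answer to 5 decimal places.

0.25325

p₁ = l_17/l_13 = 1435/3428 = 0.418611; p₂ = l_17/l_15 = 1435/2372 = 0.604975.
P(both) = p₁ × p₂ = 0.418611 × 0.604975 = 0.253249.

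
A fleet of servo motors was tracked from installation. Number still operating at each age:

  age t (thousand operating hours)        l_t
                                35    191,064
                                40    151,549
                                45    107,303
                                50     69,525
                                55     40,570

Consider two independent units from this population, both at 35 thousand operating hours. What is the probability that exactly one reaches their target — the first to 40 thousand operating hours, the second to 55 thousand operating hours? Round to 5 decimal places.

0.66868

p₁ = l_40/l_35 = 151,549/191,064 = 0.793184; p₂ = l_55/l_35 = 40,570/191,064 = 0.212337.
P(exactly one) = p₁(1−p₂) + (1−p₁)p₂ = 0.624762 + 0.043915 = 0.668676.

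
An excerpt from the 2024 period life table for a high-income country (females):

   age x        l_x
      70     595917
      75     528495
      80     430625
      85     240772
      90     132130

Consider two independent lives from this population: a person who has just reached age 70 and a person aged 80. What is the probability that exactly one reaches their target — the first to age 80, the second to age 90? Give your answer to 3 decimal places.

p₁ = l_80/l_70 = 430625/595917 = 0.722626; p₂ = l_90/l_80 = 132130/430625 = 0.306833.
P(exactly one) = p₁(1−p₂) + (1−p₁)p₂ = 0.500900 + 0.085107 = 0.586008.

0.586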